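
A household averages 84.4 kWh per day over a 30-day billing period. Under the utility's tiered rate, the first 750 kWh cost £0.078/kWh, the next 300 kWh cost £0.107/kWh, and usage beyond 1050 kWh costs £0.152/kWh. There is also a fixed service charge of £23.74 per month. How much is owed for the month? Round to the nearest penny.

Usage = 84.4 kWh/day × 30 days = 2532 kWh
First 750 kWh × £0.078 = £58.50
Next 300 kWh × £0.107 = £32.10
Remaining 1482 kWh × £0.152 = £225.26
Energy charge = £315.86; + service £23.74 = £339.60

£339.60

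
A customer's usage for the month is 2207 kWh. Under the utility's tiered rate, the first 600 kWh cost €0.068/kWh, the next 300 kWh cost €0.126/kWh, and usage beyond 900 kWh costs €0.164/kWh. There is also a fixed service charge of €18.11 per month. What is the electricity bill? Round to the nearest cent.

First 600 kWh × €0.068 = €40.80
Next 300 kWh × €0.126 = €37.80
Remaining 1307 kWh × €0.164 = €214.35
Energy charge = €292.95; + service €18.11 = €311.06

€311.06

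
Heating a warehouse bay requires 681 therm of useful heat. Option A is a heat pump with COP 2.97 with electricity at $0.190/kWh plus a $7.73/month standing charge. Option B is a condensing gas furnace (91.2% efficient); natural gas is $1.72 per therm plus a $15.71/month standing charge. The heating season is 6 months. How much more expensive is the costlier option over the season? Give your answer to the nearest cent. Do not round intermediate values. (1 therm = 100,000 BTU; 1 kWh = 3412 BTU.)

Heat load = 681 therm × 100,000 = 68,100,000 BTU
Gas: input = 68,100,000 / 0.912 = 74,671,053 BTU = 746.7 therm → 746.7 × $1.72 = $1,284.34; + 6 × $15.71 standing = $1,378.60
Heat pump: 68,100,000 BTU / 3412 = 19,960 kWh heat; / 2.97 = 6,720 kWh in → × $0.190 = $1,276.84; + 6 × $7.73 standing = $1,323.22
Difference = |$1,378.60 − $1,323.22| = $55.39

$55.39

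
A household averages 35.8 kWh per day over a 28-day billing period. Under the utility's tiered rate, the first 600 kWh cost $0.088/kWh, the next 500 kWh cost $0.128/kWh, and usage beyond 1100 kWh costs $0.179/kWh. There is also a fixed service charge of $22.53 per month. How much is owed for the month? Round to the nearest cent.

Usage = 35.8 kWh/day × 28 days = 1002.4 kWh
First 600 kWh × $0.088 = $52.80
Next 402.4 kWh × $0.128 = $51.51
Remaining tier: 0 kWh (not reached)
Energy charge = $104.31; + service $22.53 = $126.84

$126.84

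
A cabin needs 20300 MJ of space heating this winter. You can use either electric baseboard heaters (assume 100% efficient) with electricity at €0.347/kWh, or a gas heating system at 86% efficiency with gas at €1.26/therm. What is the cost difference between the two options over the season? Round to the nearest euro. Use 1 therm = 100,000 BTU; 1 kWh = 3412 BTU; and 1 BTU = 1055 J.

Heat load = 20300 MJ = 20,300,000,000 J / 1055 = 19,241,706 BTU
Gas: input = 19,241,706 / 0.86 = 22,374,077 BTU = 223.7 therm → 223.7 × €1.26 = €281.91
Electric: 19,241,706 BTU / 3412 = 5,639 kWh → × €0.347 = €1,956.88
Difference = |€281.91 − €1,956.88| = €1,674.97 ≈ €1675

€1675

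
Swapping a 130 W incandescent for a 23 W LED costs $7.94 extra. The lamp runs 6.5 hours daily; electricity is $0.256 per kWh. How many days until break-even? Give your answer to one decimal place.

Power saved = 130 − 23 = 107 W
Daily energy saved = 107 W × 6.5 h = 695.5 Wh = 0.6955 kWh
Daily savings = 0.6955 × $0.256 = $0.1780
Payback = $7.94 / $0.1780 per day = 44.59 days

44.6 days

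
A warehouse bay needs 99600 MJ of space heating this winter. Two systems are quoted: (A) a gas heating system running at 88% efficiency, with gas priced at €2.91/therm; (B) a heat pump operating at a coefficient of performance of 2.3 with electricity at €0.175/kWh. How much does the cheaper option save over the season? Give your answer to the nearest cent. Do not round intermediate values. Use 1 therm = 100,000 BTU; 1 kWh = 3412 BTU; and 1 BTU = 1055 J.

€1016.62

Heat load = 99600 MJ = 99,600,000,000 J / 1055 = 94,407,583 BTU
Gas: input = 94,407,583 / 0.88 = 107,281,344 BTU = 1,073 therm → 1,073 × €2.91 = €3,121.89
Heat pump: 94,407,583 BTU / 3412 = 27,670 kWh heat; / 2.3 = 12,030 kWh in → × €0.175 = €2,105.27
Difference = |€3,121.89 − €2,105.27| = €1,016.62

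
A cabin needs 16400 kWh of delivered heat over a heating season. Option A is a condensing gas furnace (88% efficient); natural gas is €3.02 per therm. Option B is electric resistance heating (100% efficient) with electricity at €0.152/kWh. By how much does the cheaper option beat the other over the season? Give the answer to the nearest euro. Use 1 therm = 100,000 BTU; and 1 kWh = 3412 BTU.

Heat load = 16400 kWh × 3412 = 55,956,800 BTU
Gas: input = 55,956,800 / 0.88 = 63,587,273 BTU = 635.9 therm → 635.9 × €3.02 = €1,920.34
Electric: 55,956,800 BTU / 3412 = 16,400 kWh → × €0.152 = €2,492.80
Difference = |€1,920.34 − €2,492.80| = €572.46 ≈ €572

€572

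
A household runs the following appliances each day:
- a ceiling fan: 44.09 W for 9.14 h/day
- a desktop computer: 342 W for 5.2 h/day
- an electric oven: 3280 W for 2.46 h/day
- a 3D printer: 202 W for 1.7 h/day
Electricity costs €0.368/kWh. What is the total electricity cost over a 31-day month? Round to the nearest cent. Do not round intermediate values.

€120.85

ceiling fan: 44.09 W × 9.14 h × 31 d = 12,492 Wh = 12.49 kWh
desktop computer: 342 W × 5.2 h × 31 d = 55,130 Wh = 55.13 kWh
electric oven: 3280 W × 2.46 h × 31 d = 250,133 Wh = 250.1 kWh
3D printer: 202 W × 1.7 h × 31 d = 10,645 Wh = 10.65 kWh
Total energy = 12.49 + 55.13 + 250.1 + 10.65 = 328.4 kWh
Cost = 328.4 kWh × €0.368 = €120.85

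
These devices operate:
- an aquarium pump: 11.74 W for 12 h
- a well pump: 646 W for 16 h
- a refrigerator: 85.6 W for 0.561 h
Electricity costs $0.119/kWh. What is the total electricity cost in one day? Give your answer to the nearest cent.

aquarium pump: 11.74 W × 12 h = 141 Wh = 0.1409 kWh
well pump: 646 W × 16 h = 10,336 Wh = 10.34 kWh
refrigerator: 85.6 W × 0.561 h = 48 Wh = 0.04802 kWh
Total energy = 0.1409 + 10.34 + 0.04802 = 10.52 kWh
Cost = 10.52 kWh × $0.119 = $1.25

$1.25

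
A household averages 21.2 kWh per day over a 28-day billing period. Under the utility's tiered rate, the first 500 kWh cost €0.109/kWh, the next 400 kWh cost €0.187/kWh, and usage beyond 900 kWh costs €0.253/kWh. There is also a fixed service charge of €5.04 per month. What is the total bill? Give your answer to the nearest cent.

€77.04

Usage = 21.2 kWh/day × 28 days = 593.6 kWh
First 500 kWh × €0.109 = €54.50
Next 93.6 kWh × €0.187 = €17.50
Remaining tier: 0 kWh (not reached)
Energy charge = €72.00; + service €5.04 = €77.04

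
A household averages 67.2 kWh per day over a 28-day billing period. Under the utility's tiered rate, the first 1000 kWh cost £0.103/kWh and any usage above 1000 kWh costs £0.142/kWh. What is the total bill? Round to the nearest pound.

Usage = 67.2 kWh/day × 28 days = 1881.6 kWh
First 1000 kWh × £0.103 = £103.00
Remaining 881.6 kWh × £0.142 = £125.19
Total = £228.19 ≈ £228

£228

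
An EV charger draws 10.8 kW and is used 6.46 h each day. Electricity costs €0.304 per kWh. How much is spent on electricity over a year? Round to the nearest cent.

€7741.46

Energy = 10800 W × 6.46 h/day × 365 days = 25,465,320 Wh = 25,470 kWh
Cost = 25,470 kWh × €0.304/kWh = €7,741.46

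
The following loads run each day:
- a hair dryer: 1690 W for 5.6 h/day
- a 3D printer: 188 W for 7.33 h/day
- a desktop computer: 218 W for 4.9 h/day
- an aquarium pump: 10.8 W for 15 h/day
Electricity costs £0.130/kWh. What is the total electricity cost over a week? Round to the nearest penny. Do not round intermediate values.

£10.99

hair dryer: 1690 W × 5.6 h × 7 d = 66,248 Wh = 66.25 kWh
3D printer: 188 W × 7.33 h × 7 d = 9,646 Wh = 9.646 kWh
desktop computer: 218 W × 4.9 h × 7 d = 7,477 Wh = 7.477 kWh
aquarium pump: 10.8 W × 15 h × 7 d = 1,134 Wh = 1.134 kWh
Total energy = 66.25 + 9.646 + 7.477 + 1.134 = 84.51 kWh
Cost = 84.51 kWh × £0.130 = £10.99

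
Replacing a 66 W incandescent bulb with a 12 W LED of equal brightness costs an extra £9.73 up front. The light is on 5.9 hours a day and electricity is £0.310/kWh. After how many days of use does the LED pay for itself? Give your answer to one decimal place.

98.5 days

Power saved = 66 − 12 = 54 W
Daily energy saved = 54 W × 5.9 h = 318.6 Wh = 0.3186 kWh
Daily savings = 0.3186 × £0.310 = £0.0988
Payback = £9.73 / £0.0988 per day = 98.52 days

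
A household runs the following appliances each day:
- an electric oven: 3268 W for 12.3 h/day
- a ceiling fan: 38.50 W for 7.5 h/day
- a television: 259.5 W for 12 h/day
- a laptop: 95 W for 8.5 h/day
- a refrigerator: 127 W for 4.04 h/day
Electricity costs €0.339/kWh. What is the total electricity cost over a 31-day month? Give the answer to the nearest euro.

electric oven: 3268 W × 12.3 h × 31 d = 1,246,088 Wh = 1,246 kWh
ceiling fan: 38.50 W × 7.5 h × 31 d = 8,951 Wh = 8.951 kWh
television: 259.5 W × 12 h × 31 d = 96,534 Wh = 96.53 kWh
laptop: 95 W × 8.5 h × 31 d = 25,032 Wh = 25.03 kWh
refrigerator: 127 W × 4.04 h × 31 d = 15,905 Wh = 15.91 kWh
Total energy = 1,246 + 8.951 + 96.53 + 25.03 + 15.91 = 1,393 kWh
Cost = 1,393 kWh × €0.339 = €472.06 ≈ €472

€472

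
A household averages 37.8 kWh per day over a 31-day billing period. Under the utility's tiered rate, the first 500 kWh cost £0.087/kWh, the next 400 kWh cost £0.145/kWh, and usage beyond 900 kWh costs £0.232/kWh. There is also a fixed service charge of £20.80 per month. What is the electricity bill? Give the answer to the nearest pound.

Usage = 37.8 kWh/day × 31 days = 1171.8 kWh
First 500 kWh × £0.087 = £43.50
Next 400 kWh × £0.145 = £58.00
Remaining 271.8 kWh × £0.232 = £63.06
Energy charge = £164.56; + service £20.80 = £185.36 ≈ £185

£185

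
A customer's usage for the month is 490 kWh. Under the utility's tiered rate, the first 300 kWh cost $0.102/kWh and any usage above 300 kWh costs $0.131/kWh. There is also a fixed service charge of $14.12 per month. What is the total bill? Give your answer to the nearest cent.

First 300 kWh × $0.102 = $30.60
Remaining 190 kWh × $0.131 = $24.89
Energy charge = $55.49; + service $14.12 = $69.61

$69.61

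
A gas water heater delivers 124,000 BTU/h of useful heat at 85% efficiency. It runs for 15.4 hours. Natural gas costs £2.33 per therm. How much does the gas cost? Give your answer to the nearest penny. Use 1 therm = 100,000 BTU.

Heat delivered = 124,000 BTU/h × 15.4 h = 1,909,600 BTU
Gas input = 1,909,600 / 0.85 = 2,246,588 BTU
= 2,246,588 / 100,000 = 22.47 therm
Cost = 22.47 × £2.33/therm = £52.35

£52.35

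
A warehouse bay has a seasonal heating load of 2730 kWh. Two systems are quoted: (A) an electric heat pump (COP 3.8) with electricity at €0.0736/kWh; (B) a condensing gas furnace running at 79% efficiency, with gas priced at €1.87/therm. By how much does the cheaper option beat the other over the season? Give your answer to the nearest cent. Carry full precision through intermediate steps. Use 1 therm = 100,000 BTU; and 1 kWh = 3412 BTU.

Heat load = 2730 kWh × 3412 = 9,314,760 BTU
Gas: input = 9,314,760 / 0.79 = 11,790,835 BTU = 117.9 therm → 117.9 × €1.87 = €220.49
Heat pump: 9,314,760 BTU / 3412 = 2,730 kWh heat; / 3.8 = 718.4 kWh in → × €0.0736 = €52.88
Difference = |€220.49 − €52.88| = €167.61

€167.61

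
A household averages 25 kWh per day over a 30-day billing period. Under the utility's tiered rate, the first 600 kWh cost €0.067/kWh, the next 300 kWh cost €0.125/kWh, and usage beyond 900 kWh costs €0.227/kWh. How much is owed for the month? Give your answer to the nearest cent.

€58.95

Usage = 25 kWh/day × 30 days = 750 kWh
First 600 kWh × €0.067 = €40.20
Next 150 kWh × €0.125 = €18.75
Remaining tier: 0 kWh (not reached)
Total = €58.95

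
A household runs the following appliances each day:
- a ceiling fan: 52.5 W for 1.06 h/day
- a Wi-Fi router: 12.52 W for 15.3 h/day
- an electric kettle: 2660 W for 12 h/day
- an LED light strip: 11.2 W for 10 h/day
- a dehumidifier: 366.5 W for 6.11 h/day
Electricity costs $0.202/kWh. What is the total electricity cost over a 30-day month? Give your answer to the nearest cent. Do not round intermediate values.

ceiling fan: 52.5 W × 1.06 h × 30 d = 1,670 Wh = 1.67 kWh
Wi-Fi router: 12.52 W × 15.3 h × 30 d = 5,747 Wh = 5.747 kWh
electric kettle: 2660 W × 12 h × 30 d = 957,600 Wh = 957.6 kWh
LED light strip: 11.2 W × 10 h × 30 d = 3,360 Wh = 3.36 kWh
dehumidifier: 366.5 W × 6.11 h × 30 d = 67,179 Wh = 67.18 kWh
Total energy = 1.67 + 5.747 + 957.6 + 3.36 + 67.18 = 1,036 kWh
Cost = 1,036 kWh × $0.202 = $209.18

$209.18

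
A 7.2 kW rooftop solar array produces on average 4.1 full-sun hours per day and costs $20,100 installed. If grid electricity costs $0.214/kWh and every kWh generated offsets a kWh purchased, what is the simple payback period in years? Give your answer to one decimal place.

Daily generation = 7.2 kW × 4.1 h = 29.52 kWh
Annual generation = 29.52 × 365 = 10775 kWh
Annual savings = 10775 × $0.214 = $2,305.81
Payback = $20,100 / $2,305.81 = 8.72 years

8.7 years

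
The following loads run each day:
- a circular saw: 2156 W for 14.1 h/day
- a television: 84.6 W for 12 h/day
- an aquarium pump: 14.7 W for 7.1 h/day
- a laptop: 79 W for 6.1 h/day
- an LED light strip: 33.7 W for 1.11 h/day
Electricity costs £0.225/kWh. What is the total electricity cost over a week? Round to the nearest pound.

£50

circular saw: 2156 W × 14.1 h × 7 d = 212,797 Wh = 212.8 kWh
television: 84.6 W × 12 h × 7 d = 7,106 Wh = 7.106 kWh
aquarium pump: 14.7 W × 7.1 h × 7 d = 731 Wh = 0.7306 kWh
laptop: 79 W × 6.1 h × 7 d = 3,373 Wh = 3.373 kWh
LED light strip: 33.7 W × 1.11 h × 7 d = 262 Wh = 0.2618 kWh
Total energy = 212.8 + 7.106 + 0.7306 + 3.373 + 0.2618 = 224.3 kWh
Cost = 224.3 kWh × £0.225 = £50.46 ≈ £50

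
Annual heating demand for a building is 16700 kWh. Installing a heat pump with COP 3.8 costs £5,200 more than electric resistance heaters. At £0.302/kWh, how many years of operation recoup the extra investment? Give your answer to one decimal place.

Resistance: 16700 kWh × £0.302 = £5,043.40/yr
Heat pump: 16700 / 3.8 = 4395 kWh in → × £0.302 = £1,327.21/yr
Annual savings = £3,716.19
Payback = £5,200 / £3,716.19 = 1.4 years

1.4 years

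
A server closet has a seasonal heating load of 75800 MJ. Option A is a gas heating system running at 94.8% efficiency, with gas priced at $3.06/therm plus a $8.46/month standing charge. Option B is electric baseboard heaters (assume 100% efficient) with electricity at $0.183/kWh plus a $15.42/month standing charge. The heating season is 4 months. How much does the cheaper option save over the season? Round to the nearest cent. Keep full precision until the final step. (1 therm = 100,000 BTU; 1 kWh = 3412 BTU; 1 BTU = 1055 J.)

Heat load = 75800 MJ = 75,800,000,000 J / 1055 = 71,848,341 BTU
Gas: input = 71,848,341 / 0.948 = 75,789,389 BTU = 757.9 therm → 757.9 × $3.06 = $2,319.16; + 4 × $8.46 standing = $2,353.00
Electric: 71,848,341 BTU / 3412 = 21,060 kWh → × $0.183 = $3,853.53; + 4 × $15.42 standing = $3,915.21
Difference = |$2,353.00 − $3,915.21| = $1,562.22

$1562.22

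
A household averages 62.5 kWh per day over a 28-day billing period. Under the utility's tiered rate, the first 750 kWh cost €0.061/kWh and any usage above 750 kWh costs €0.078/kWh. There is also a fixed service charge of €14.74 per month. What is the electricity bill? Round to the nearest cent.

Usage = 62.5 kWh/day × 28 days = 1750 kWh
First 750 kWh × €0.061 = €45.75
Remaining 1000 kWh × €0.078 = €78.00
Energy charge = €123.75; + service €14.74 = €138.49

€138.49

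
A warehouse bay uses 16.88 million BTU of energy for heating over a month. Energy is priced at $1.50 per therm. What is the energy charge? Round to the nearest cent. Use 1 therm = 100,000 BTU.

$253.20

16.88 million BTU × (10 therm/million BTU) = 168.8 therm
Cost = 168.8 therm × $1.50/therm = $253.20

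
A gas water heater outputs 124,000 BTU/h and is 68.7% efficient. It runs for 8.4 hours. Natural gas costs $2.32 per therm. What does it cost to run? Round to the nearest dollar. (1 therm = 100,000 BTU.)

Heat delivered = 124,000 BTU/h × 8.4 h = 1,041,600 BTU
Gas input = 1,041,600 / 0.687 = 1,516,157 BTU
= 1,516,157 / 100,000 = 15.16 therm
Cost = 15.16 × $2.32/therm = $35.17 ≈ $35

$35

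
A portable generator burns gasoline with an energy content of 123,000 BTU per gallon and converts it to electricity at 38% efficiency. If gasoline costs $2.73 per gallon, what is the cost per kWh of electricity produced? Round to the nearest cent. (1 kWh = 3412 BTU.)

Electrical output per gallon = 123,000 BTU × 0.38 / 3412 BTU/kWh = 13.7 kWh
Cost per kWh = $2.73 / 13.7 kWh = $0.199

$0.20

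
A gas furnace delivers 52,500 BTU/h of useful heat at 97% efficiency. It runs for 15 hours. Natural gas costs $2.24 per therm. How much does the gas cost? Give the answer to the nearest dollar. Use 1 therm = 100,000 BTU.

$18

Heat delivered = 52,500 BTU/h × 15 h = 787,500 BTU
Gas input = 787,500 / 0.97 = 811,856 BTU
= 811,856 / 100,000 = 8.119 therm
Cost = 8.119 × $2.24/therm = $18.19 ≈ $18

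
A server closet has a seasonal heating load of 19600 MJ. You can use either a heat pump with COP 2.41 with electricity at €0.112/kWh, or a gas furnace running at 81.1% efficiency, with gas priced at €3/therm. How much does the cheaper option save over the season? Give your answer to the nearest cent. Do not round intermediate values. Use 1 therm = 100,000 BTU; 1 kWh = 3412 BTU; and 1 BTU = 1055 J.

€434.19

Heat load = 19600 MJ = 19,600,000,000 J / 1055 = 18,578,199 BTU
Gas: input = 18,578,199 / 0.811 = 22,907,767 BTU = 229.1 therm → 229.1 × €3 = €687.23
Heat pump: 18,578,199 BTU / 3412 = 5,445 kWh heat; / 2.41 = 2,259 kWh in → × €0.112 = €253.04
Difference = |€687.23 − €253.04| = €434.19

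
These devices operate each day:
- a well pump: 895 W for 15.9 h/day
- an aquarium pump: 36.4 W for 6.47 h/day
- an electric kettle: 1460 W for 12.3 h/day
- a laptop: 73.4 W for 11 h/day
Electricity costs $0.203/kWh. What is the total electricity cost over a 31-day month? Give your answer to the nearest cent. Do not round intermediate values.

well pump: 895 W × 15.9 h × 31 d = 441,146 Wh = 441.1 kWh
aquarium pump: 36.4 W × 6.47 h × 31 d = 7,301 Wh = 7.301 kWh
electric kettle: 1460 W × 12.3 h × 31 d = 556,698 Wh = 556.7 kWh
laptop: 73.4 W × 11 h × 31 d = 25,029 Wh = 25.03 kWh
Total energy = 441.1 + 7.301 + 556.7 + 25.03 = 1,030 kWh
Cost = 1,030 kWh × $0.203 = $209.13

$209.13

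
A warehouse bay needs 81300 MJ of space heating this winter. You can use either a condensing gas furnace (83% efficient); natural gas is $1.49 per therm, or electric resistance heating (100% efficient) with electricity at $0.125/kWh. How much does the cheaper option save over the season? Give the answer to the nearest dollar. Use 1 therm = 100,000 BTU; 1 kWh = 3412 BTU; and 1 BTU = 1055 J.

Heat load = 81300 MJ = 81,300,000,000 J / 1055 = 77,061,611 BTU
Gas: input = 77,061,611 / 0.83 = 92,845,315 BTU = 928.5 therm → 928.5 × $1.49 = $1,383.40
Electric: 77,061,611 BTU / 3412 = 22,590 kWh → × $0.125 = $2,823.18
Difference = |$1,383.40 − $2,823.18| = $1,439.79 ≈ $1440

$1440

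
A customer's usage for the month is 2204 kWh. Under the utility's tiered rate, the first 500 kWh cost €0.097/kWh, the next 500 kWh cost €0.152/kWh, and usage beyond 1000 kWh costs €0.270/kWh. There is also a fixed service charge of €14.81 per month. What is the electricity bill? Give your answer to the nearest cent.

First 500 kWh × €0.097 = €48.50
Next 500 kWh × €0.152 = €76.00
Remaining 1204 kWh × €0.270 = €325.08
Energy charge = €449.58; + service €14.81 = €464.39

€464.39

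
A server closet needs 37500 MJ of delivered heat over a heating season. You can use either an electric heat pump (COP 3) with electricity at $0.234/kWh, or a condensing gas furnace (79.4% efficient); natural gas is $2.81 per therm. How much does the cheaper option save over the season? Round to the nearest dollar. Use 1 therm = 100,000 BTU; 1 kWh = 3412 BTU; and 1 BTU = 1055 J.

Heat load = 37500 MJ = 37,500,000,000 J / 1055 = 35,545,024 BTU
Gas: input = 35,545,024 / 0.794 = 44,767,032 BTU = 447.7 therm → 447.7 × $2.81 = $1,257.95
Heat pump: 35,545,024 BTU / 3412 = 10,420 kWh heat; / 3 = 3,473 kWh in → × $0.234 = $812.58
Difference = |$1,257.95 − $812.58| = $445.38 ≈ $445

$445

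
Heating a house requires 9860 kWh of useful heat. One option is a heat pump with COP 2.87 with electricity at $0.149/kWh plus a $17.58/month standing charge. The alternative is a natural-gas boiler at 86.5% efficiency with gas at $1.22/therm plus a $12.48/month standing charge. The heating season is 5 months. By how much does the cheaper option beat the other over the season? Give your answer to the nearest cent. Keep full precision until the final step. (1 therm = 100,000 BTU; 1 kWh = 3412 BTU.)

$62.90

Heat load = 9860 kWh × 3412 = 33,642,320 BTU
Gas: input = 33,642,320 / 0.865 = 38,892,855 BTU = 388.9 therm → 388.9 × $1.22 = $474.49; + 5 × $12.48 standing = $536.89
Heat pump: 33,642,320 BTU / 3412 = 9,860 kWh heat; / 2.87 = 3,436 kWh in → × $0.149 = $511.90; + 5 × $17.58 standing = $599.80
Difference = |$536.89 − $599.80| = $62.90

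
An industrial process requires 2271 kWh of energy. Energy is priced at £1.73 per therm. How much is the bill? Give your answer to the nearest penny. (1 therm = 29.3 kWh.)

2271 kWh × (0.03413 therm/kWh) = 77.51 therm
Cost = 77.51 therm × £1.73/therm = £134.09

£134.09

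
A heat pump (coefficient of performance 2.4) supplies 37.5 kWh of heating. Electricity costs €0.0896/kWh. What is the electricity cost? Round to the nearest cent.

€1.40

Electrical input = 37.5 kWh / 2.4 = 15.62 kWh
Cost = 15.62 × €0.0896/kWh = €1.40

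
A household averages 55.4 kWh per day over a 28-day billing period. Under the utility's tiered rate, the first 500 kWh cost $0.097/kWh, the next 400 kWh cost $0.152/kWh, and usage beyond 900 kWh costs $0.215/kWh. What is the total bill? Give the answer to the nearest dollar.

Usage = 55.4 kWh/day × 28 days = 1551.2 kWh
First 500 kWh × $0.097 = $48.50
Next 400 kWh × $0.152 = $60.80
Remaining 651.2 kWh × $0.215 = $140.01
Total = $249.31 ≈ $249

$249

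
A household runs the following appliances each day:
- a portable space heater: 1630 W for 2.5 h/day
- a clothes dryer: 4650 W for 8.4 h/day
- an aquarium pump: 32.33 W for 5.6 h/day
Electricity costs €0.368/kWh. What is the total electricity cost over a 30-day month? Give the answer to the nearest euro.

portable space heater: 1630 W × 2.5 h × 30 d = 122,250 Wh = 122.2 kWh
clothes dryer: 4650 W × 8.4 h × 30 d = 1,171,800 Wh = 1,172 kWh
aquarium pump: 32.33 W × 5.6 h × 30 d = 5,431 Wh = 5.431 kWh
Total energy = 122.2 + 1,172 + 5.431 = 1,299 kWh
Cost = 1,299 kWh × €0.368 = €478.21 ≈ €478

€478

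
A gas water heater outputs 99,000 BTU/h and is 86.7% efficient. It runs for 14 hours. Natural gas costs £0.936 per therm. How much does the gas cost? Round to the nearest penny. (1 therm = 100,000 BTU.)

£14.96

Heat delivered = 99,000 BTU/h × 14 h = 1,386,000 BTU
Gas input = 1,386,000 / 0.867 = 1,598,616 BTU
= 1,598,616 / 100,000 = 15.99 therm
Cost = 15.99 × £0.936/therm = £14.96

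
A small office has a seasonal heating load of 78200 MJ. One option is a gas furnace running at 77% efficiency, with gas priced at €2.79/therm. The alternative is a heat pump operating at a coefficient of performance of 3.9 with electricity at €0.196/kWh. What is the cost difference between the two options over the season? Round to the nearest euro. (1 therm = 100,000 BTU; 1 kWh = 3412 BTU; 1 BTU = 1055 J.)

€1594

Heat load = 78200 MJ = 78,200,000,000 J / 1055 = 74,123,223 BTU
Gas: input = 74,123,223 / 0.77 = 96,263,926 BTU = 962.6 therm → 962.6 × €2.79 = €2,685.76
Heat pump: 74,123,223 BTU / 3412 = 21,720 kWh heat; / 3.9 = 5,570 kWh in → × €0.196 = €1,091.78
Difference = |€2,685.76 − €1,091.78| = €1,593.98 ≈ €1594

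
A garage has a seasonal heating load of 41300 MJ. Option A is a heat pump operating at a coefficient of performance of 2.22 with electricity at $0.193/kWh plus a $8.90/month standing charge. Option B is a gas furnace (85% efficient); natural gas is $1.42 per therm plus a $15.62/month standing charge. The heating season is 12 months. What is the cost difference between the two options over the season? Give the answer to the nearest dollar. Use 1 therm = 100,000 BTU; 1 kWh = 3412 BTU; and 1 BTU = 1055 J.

$263

Heat load = 41300 MJ = 41,300,000,000 J / 1055 = 39,146,919 BTU
Gas: input = 39,146,919 / 0.85 = 46,055,199 BTU = 460.6 therm → 460.6 × $1.42 = $653.98; + 12 × $15.62 standing = $841.42
Heat pump: 39,146,919 BTU / 3412 = 11,470 kWh heat; / 2.22 = 5,168 kWh in → × $0.193 = $997.45; + 12 × $8.90 standing = $1,104.25
Difference = |$841.42 − $1,104.25| = $262.83 ≈ $263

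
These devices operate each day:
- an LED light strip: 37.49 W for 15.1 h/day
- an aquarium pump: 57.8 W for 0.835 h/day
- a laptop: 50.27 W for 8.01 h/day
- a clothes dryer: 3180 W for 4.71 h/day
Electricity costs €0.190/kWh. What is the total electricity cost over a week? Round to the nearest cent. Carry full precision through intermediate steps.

€21.27

LED light strip: 37.49 W × 15.1 h × 7 d = 3,963 Wh = 3.963 kWh
aquarium pump: 57.8 W × 0.835 h × 7 d = 338 Wh = 0.3378 kWh
laptop: 50.27 W × 8.01 h × 7 d = 2,819 Wh = 2.819 kWh
clothes dryer: 3180 W × 4.71 h × 7 d = 104,845 Wh = 104.8 kWh
Total energy = 3.963 + 0.3378 + 2.819 + 104.8 = 112 kWh
Cost = 112 kWh × €0.190 = €21.27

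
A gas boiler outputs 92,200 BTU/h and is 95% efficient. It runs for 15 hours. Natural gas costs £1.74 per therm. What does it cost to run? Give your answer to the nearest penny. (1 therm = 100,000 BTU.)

£25.33

Heat delivered = 92,200 BTU/h × 15 h = 1,383,000 BTU
Gas input = 1,383,000 / 0.950 = 1,455,789 BTU
= 1,455,789 / 100,000 = 14.56 therm
Cost = 14.56 × £1.74/therm = £25.33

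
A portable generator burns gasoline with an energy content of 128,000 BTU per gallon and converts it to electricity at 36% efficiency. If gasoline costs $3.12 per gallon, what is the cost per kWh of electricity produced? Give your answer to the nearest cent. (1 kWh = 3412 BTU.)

Electrical output per gallon = 128,000 BTU × 0.36 / 3412 BTU/kWh = 13.51 kWh
Cost per kWh = $3.12 / 13.51 kWh = $0.231

$0.23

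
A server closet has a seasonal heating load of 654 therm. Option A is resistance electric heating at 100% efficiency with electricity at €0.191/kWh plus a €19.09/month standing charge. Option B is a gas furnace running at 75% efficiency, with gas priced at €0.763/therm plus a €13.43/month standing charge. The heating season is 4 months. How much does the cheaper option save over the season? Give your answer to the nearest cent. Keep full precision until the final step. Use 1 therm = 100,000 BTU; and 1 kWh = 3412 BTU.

€3018.32

Heat load = 654 therm × 100,000 = 65,400,000 BTU
Gas: input = 65,400,000 / 0.75 = 87,200,000 BTU = 872 therm → 872 × €0.763 = €665.34; + 4 × €13.43 standing = €719.06
Electric: 65,400,000 BTU / 3412 = 19,170 kWh → × €0.191 = €3,661.02; + 4 × €19.09 standing = €3,737.38
Difference = |€719.06 − €3,737.38| = €3,018.32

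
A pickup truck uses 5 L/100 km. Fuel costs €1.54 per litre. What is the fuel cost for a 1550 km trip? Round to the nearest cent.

Fuel = 5 L/100 km × 1550 km / 100 = 77.5 L
Cost = 77.5 L × €1.54/L = €119.35

€119.35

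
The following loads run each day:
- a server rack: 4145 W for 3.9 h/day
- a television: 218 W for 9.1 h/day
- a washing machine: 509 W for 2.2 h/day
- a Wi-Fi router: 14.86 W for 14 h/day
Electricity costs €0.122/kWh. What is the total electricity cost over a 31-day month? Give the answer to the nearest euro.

server rack: 4145 W × 3.9 h × 31 d = 501,130 Wh = 501.1 kWh
television: 218 W × 9.1 h × 31 d = 61,498 Wh = 61.5 kWh
washing machine: 509 W × 2.2 h × 31 d = 34,714 Wh = 34.71 kWh
Wi-Fi router: 14.86 W × 14 h × 31 d = 6,449 Wh = 6.449 kWh
Total energy = 501.1 + 61.5 + 34.71 + 6.449 = 603.8 kWh
Cost = 603.8 kWh × €0.122 = €73.66 ≈ €74

€74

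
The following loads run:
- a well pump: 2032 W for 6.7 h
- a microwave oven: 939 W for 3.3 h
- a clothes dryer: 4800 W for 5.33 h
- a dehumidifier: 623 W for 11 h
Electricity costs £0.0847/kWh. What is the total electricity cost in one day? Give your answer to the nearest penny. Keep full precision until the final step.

£4.16

well pump: 2032 W × 6.7 h = 13,614 Wh = 13.61 kWh
microwave oven: 939 W × 3.3 h = 3,099 Wh = 3.099 kWh
clothes dryer: 4800 W × 5.33 h = 25,584 Wh = 25.58 kWh
dehumidifier: 623 W × 11 h = 6,853 Wh = 6.853 kWh
Total energy = 13.61 + 3.099 + 25.58 + 6.853 = 49.15 kWh
Cost = 49.15 kWh × £0.0847 = £4.16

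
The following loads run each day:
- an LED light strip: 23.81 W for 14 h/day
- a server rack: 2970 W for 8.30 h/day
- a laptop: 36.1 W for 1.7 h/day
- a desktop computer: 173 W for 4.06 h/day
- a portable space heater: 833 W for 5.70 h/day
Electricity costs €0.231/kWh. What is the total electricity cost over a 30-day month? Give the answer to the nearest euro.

LED light strip: 23.81 W × 14 h × 30 d = 10,000 Wh = 10 kWh
server rack: 2970 W × 8.30 h × 30 d = 739,530 Wh = 739.5 kWh
laptop: 36.1 W × 1.7 h × 30 d = 1,841 Wh = 1.841 kWh
desktop computer: 173 W × 4.06 h × 30 d = 21,071 Wh = 21.07 kWh
portable space heater: 833 W × 5.70 h × 30 d = 142,443 Wh = 142.4 kWh
Total energy = 10 + 739.5 + 1.841 + 21.07 + 142.4 = 914.9 kWh
Cost = 914.9 kWh × €0.231 = €211.34 ≈ €211

€211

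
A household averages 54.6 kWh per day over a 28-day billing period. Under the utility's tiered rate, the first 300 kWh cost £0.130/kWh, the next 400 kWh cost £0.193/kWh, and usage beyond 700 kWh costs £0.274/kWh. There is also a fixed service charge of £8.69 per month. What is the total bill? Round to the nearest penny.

£351.98

Usage = 54.6 kWh/day × 28 days = 1528.8 kWh
First 300 kWh × £0.130 = £39.00
Next 400 kWh × £0.193 = £77.20
Remaining 828.8 kWh × £0.274 = £227.09
Energy charge = £343.29; + service £8.69 = £351.98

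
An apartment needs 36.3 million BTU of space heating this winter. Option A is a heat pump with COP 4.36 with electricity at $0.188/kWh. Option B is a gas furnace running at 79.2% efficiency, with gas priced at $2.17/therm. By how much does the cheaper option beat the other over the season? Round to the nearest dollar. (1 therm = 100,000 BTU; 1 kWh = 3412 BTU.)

$536

Heat load = 36.3 × 10⁶ BTU = 36,300,000 BTU
Gas: input = 36,300,000 / 0.792 = 45,833,333 BTU = 458.3 therm → 458.3 × $2.17 = $994.58
Heat pump: 36,300,000 BTU / 3412 = 10,640 kWh heat; / 4.36 = 2,440 kWh in → × $0.188 = $458.74
Difference = |$994.58 − $458.74| = $535.84 ≈ $536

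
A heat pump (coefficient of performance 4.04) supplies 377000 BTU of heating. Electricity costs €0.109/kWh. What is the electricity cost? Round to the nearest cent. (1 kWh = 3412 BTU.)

Heat delivered = 377,000 BTU / 3412 = 110.5 kWh
Electrical input = 110.5 kWh / 4.04 = 27.35 kWh
Cost = 27.35 × €0.109/kWh = €2.98

€2.98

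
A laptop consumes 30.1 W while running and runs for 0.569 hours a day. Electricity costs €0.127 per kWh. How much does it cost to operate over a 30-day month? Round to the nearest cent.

Energy = 30.1 W × 0.569 h/day × 30 days = 514 Wh = 0.5138 kWh
Cost = 0.5138 kWh × €0.127/kWh = €0.07

€0.07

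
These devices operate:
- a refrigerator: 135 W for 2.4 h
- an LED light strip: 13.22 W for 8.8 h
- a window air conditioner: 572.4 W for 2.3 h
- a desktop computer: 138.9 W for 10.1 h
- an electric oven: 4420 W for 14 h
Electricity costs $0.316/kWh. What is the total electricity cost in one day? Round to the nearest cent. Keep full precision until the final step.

$20.55

refrigerator: 135 W × 2.4 h = 324 Wh = 0.324 kWh
LED light strip: 13.22 W × 8.8 h = 116 Wh = 0.1163 kWh
window air conditioner: 572.4 W × 2.3 h = 1,317 Wh = 1.317 kWh
desktop computer: 138.9 W × 10.1 h = 1,403 Wh = 1.403 kWh
electric oven: 4420 W × 14 h = 61,880 Wh = 61.88 kWh
Total energy = 0.324 + 0.1163 + 1.317 + 1.403 + 61.88 = 65.04 kWh
Cost = 65.04 kWh × $0.316 = $20.55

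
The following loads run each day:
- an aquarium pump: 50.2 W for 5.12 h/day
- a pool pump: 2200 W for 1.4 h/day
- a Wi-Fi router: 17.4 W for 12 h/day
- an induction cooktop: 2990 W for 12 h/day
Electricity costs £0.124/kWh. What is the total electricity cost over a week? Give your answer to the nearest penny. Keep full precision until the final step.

aquarium pump: 50.2 W × 5.12 h × 7 d = 1,799 Wh = 1.799 kWh
pool pump: 2200 W × 1.4 h × 7 d = 21,560 Wh = 21.56 kWh
Wi-Fi router: 17.4 W × 12 h × 7 d = 1,462 Wh = 1.462 kWh
induction cooktop: 2990 W × 12 h × 7 d = 251,160 Wh = 251.2 kWh
Total energy = 1.799 + 21.56 + 1.462 + 251.2 = 276 kWh
Cost = 276 kWh × £0.124 = £34.22

£34.22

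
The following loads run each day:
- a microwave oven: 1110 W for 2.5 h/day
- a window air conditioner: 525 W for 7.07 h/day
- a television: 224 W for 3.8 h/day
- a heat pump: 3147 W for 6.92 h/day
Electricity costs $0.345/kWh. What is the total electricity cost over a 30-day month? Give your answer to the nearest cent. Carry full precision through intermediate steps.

$301.34

microwave oven: 1110 W × 2.5 h × 30 d = 83,250 Wh = 83.25 kWh
window air conditioner: 525 W × 7.07 h × 30 d = 111,352 Wh = 111.4 kWh
television: 224 W × 3.8 h × 30 d = 25,536 Wh = 25.54 kWh
heat pump: 3147 W × 6.92 h × 30 d = 653,317 Wh = 653.3 kWh
Total energy = 83.25 + 111.4 + 25.54 + 653.3 = 873.5 kWh
Cost = 873.5 kWh × $0.345 = $301.34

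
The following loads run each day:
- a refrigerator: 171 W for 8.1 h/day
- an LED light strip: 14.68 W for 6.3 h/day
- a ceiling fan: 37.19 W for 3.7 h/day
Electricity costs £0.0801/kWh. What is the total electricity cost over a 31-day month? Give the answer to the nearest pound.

refrigerator: 171 W × 8.1 h × 31 d = 42,938 Wh = 42.94 kWh
LED light strip: 14.68 W × 6.3 h × 31 d = 2,867 Wh = 2.867 kWh
ceiling fan: 37.19 W × 3.7 h × 31 d = 4,266 Wh = 4.266 kWh
Total energy = 42.94 + 2.867 + 4.266 = 50.07 kWh
Cost = 50.07 kWh × £0.0801 = £4.01 ≈ £4

£4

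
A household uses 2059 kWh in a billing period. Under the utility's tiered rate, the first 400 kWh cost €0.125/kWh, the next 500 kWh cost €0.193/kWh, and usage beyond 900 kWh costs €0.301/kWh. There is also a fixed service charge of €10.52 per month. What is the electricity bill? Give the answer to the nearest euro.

€506

First 400 kWh × €0.125 = €50.00
Next 500 kWh × €0.193 = €96.50
Remaining 1159 kWh × €0.301 = €348.86
Energy charge = €495.36; + service €10.52 = €505.88 ≈ €506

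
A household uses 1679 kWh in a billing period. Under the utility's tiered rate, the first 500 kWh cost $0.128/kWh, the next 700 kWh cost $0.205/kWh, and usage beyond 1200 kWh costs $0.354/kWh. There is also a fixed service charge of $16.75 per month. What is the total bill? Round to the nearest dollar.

First 500 kWh × $0.128 = $64.00
Next 700 kWh × $0.205 = $143.50
Remaining 479 kWh × $0.354 = $169.57
Energy charge = $377.07; + service $16.75 = $393.82 ≈ $394

$394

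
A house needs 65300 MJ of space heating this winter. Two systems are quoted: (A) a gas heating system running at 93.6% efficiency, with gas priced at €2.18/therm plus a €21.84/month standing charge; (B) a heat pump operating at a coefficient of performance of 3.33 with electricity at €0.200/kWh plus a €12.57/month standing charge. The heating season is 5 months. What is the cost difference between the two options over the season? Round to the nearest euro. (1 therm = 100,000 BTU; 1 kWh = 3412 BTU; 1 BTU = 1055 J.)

Heat load = 65300 MJ = 65,300,000,000 J / 1055 = 61,895,735 BTU
Gas: input = 61,895,735 / 0.936 = 66,127,922 BTU = 661.3 therm → 661.3 × €2.18 = €1,441.59; + 5 × €21.84 standing = €1,550.79
Heat pump: 61,895,735 BTU / 3412 = 18,140 kWh heat; / 3.33 = 5,448 kWh in → × €0.200 = €1,089.53; + 5 × €12.57 standing = €1,152.38
Difference = |€1,550.79 − €1,152.38| = €398.41 ≈ €398

€398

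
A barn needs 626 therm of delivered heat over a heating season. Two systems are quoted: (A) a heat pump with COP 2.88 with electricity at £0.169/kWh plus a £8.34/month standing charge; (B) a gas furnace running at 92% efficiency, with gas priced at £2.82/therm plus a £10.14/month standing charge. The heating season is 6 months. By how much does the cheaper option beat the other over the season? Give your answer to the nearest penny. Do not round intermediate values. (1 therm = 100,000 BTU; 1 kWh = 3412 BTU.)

£853.01

Heat load = 626 therm × 100,000 = 62,600,000 BTU
Gas: input = 62,600,000 / 0.92 = 68,043,478 BTU = 680.4 therm → 680.4 × £2.82 = £1,918.83; + 6 × £10.14 standing = £1,979.67
Heat pump: 62,600,000 BTU / 3412 = 18,350 kWh heat; / 2.88 = 6,370 kWh in → × £0.169 = £1,076.61; + 6 × £8.34 standing = £1,126.65
Difference = |£1,979.67 − £1,126.65| = £853.01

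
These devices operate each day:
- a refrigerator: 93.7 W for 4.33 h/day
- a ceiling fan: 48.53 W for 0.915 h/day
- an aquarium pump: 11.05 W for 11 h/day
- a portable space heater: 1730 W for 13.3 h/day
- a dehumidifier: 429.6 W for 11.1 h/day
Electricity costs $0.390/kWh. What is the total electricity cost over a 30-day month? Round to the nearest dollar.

$332

refrigerator: 93.7 W × 4.33 h × 30 d = 12,172 Wh = 12.17 kWh
ceiling fan: 48.53 W × 0.915 h × 30 d = 1,332 Wh = 1.332 kWh
aquarium pump: 11.05 W × 11 h × 30 d = 3,647 Wh = 3.647 kWh
portable space heater: 1730 W × 13.3 h × 30 d = 690,270 Wh = 690.3 kWh
dehumidifier: 429.6 W × 11.1 h × 30 d = 143,057 Wh = 143.1 kWh
Total energy = 12.17 + 1.332 + 3.647 + 690.3 + 143.1 = 850.5 kWh
Cost = 850.5 kWh × $0.390 = $331.69 ≈ $332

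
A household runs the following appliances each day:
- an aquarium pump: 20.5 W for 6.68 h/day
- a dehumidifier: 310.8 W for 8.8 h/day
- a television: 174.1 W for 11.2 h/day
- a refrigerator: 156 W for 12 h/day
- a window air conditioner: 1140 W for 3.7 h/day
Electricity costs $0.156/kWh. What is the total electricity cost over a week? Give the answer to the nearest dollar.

aquarium pump: 20.5 W × 6.68 h × 7 d = 959 Wh = 0.9586 kWh
dehumidifier: 310.8 W × 8.8 h × 7 d = 19,145 Wh = 19.15 kWh
television: 174.1 W × 11.2 h × 7 d = 13,649 Wh = 13.65 kWh
refrigerator: 156 W × 12 h × 7 d = 13,104 Wh = 13.1 kWh
window air conditioner: 1140 W × 3.7 h × 7 d = 29,526 Wh = 29.53 kWh
Total energy = 0.9586 + 19.15 + 13.65 + 13.1 + 29.53 = 76.38 kWh
Cost = 76.38 kWh × $0.156 = $11.92 ≈ $12

$12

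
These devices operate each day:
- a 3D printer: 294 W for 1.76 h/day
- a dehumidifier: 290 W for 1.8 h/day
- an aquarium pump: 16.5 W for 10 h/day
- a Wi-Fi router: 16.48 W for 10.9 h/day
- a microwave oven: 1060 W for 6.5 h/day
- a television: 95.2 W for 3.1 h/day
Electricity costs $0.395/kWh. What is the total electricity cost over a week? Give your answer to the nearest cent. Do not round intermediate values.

$23.69

3D printer: 294 W × 1.76 h × 7 d = 3,622 Wh = 3.622 kWh
dehumidifier: 290 W × 1.8 h × 7 d = 3,654 Wh = 3.654 kWh
aquarium pump: 16.5 W × 10 h × 7 d = 1,155 Wh = 1.155 kWh
Wi-Fi router: 16.48 W × 10.9 h × 7 d = 1,257 Wh = 1.257 kWh
microwave oven: 1060 W × 6.5 h × 7 d = 48,230 Wh = 48.23 kWh
television: 95.2 W × 3.1 h × 7 d = 2,066 Wh = 2.066 kWh
Total energy = 3.622 + 3.654 + 1.155 + 1.257 + 48.23 + 2.066 = 59.98 kWh
Cost = 59.98 kWh × $0.395 = $23.69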